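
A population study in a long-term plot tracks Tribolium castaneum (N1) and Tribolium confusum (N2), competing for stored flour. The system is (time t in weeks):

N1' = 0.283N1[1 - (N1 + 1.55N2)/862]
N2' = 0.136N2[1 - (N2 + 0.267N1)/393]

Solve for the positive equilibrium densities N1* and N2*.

N1* ≈ 431, N2* ≈ 278

Setting both brackets to zero gives the nullclines N1 + 1.55N2 = 862 and 0.267N1 + N2 = 393.
Substituting N2 = 393 - 0.267N1 into the first: N1(1 - 1.55·0.267) = 862 - 1.55·393.
So N1* = 253/0.586 = 431, and then N2* = 393 - 0.267·431 = 278.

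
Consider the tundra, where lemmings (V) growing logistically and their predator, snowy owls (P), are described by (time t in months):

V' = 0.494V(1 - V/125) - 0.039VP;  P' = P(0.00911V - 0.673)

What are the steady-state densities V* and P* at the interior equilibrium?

From dP/dt = 0 with P > 0: 0.00911V* = 0.673, so V* = 73.9.
Substitute into dV/dt = 0: 0.494(1 - 73.9/125) = 0.039P*.
The bracket is 0.409, giving P* = 0.202/0.039 = 5.18.

V* ≈ 73.9, P* ≈ 5.18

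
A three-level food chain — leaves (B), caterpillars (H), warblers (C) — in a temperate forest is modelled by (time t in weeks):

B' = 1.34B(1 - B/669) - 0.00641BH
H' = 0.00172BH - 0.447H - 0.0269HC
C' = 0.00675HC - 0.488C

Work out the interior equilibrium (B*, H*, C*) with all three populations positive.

From dC/dt = 0: 0.00675H* = 0.488, so H* = 72.3.
From dB/dt = 0: 1.34(1 - B*/669) = 0.00641·72.3, giving B* = 669·(1 - 0.346) = 438.
From dH/dt = 0: 0.00172·438 - 0.447 = 0.0269C*, so C* = 0.306/0.0269 = 11.4.

B* ≈ 438, H* ≈ 72.3, C* ≈ 11.4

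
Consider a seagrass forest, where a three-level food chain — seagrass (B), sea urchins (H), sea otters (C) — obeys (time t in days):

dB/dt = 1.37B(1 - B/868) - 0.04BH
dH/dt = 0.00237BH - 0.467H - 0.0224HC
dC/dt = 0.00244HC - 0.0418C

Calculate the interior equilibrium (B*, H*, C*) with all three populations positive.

B* ≈ 434, H* ≈ 17.1, C* ≈ 25.1

From dC/dt = 0: 0.00244H* = 0.0418, so H* = 17.1.
From dB/dt = 0: 1.37(1 - B*/868) = 0.04·17.1, giving B* = 868·(1 - 0.5) = 434.
From dH/dt = 0: 0.00237·434 - 0.467 = 0.0224C*, so C* = 0.561/0.0224 = 25.1.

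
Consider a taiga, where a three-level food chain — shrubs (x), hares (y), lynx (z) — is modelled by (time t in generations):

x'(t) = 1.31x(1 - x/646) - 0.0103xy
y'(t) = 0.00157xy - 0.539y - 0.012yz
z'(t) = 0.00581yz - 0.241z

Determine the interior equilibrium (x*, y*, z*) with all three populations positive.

From dz/dt = 0: 0.00581y* = 0.241, so y* = 41.5.
From dx/dt = 0: 1.31(1 - x*/646) = 0.0103·41.5, giving x* = 646·(1 - 0.326) = 435.
From dy/dt = 0: 0.00157·435 - 0.539 = 0.012z*, so z* = 0.144/0.012 = 12.

x* ≈ 435, y* ≈ 41.5, z* ≈ 12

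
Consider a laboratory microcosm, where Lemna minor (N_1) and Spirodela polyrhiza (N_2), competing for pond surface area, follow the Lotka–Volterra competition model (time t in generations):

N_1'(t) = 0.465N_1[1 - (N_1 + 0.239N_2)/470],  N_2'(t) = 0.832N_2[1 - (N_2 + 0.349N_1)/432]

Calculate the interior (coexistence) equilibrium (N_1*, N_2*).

Setting both brackets to zero gives the nullclines N_1 + 0.239N_2 = 470 and 0.349N_1 + N_2 = 432.
Substituting N_2 = 432 - 0.349N_1 into the first: N_1(1 - 0.239·0.349) = 470 - 0.239·432.
So N_1* = 367/0.917 = 400, and then N_2* = 432 - 0.349·400 = 292.

N_1* ≈ 400, N_2* ≈ 292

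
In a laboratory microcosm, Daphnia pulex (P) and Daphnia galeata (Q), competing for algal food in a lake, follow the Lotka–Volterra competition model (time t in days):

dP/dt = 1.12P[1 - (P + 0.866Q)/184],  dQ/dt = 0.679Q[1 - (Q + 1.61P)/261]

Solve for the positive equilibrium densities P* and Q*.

Setting both brackets to zero gives the nullclines P + 0.866Q = 184 and 1.61P + Q = 261.
Substituting Q = 261 - 1.61P into the first: P(1 - 0.866·1.61) = 184 - 0.866·261.
So P* = -42/-0.394 = 107, and then Q* = 261 - 1.61·107 = 89.4.

P* ≈ 107, Q* ≈ 89.4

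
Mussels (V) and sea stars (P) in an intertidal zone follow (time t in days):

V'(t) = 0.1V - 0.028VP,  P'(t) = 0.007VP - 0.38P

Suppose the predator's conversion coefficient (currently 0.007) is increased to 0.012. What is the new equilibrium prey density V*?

At the interior fixed point, setting dP/dt = 0 with P > 0 fixes V* = (predator death rate)/(VP coefficient) — independent of the other coefficients.
With the change, V* = 0.38/0.012 = 31.7; it falls from 54.3.

V* ≈ 31.7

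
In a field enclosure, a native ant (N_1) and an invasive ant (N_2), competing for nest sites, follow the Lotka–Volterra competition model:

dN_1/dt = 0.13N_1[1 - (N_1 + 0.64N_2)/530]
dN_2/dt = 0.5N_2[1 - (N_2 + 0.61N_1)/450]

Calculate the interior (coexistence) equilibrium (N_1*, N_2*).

N_1* ≈ 397, N_2* ≈ 208

Setting both brackets to zero gives the nullclines N_1 + 0.64N_2 = 530 and 0.61N_1 + N_2 = 450.
Substituting N_2 = 450 - 0.61N_1 into the first: N_1(1 - 0.64·0.61) = 530 - 0.64·450.
So N_1* = 242/0.61 = 397, and then N_2* = 450 - 0.61·397 = 208.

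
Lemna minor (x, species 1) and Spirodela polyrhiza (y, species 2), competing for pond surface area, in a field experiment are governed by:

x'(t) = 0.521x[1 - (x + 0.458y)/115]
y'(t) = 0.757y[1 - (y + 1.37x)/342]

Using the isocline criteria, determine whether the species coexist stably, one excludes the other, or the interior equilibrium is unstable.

species 2 excludes species 1

Compare the nullcline intercepts: K1/α12 = 115/0.458 = 251 < K2 = 342; K2/α21 = 342/1.37 = 250 > K1 = 115.
Since the inequalities point opposite ways, species 2 can invade but species 1 cannot.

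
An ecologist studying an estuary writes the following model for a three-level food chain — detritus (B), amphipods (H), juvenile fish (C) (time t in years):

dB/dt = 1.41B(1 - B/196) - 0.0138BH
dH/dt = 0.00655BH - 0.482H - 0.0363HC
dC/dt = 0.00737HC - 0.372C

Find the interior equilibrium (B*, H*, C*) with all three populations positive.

B* ≈ 99.2, H* ≈ 50.5, C* ≈ 4.62

From dC/dt = 0: 0.00737H* = 0.372, so H* = 50.5.
From dB/dt = 0: 1.41(1 - B*/196) = 0.0138·50.5, giving B* = 196·(1 - 0.494) = 99.2.
From dH/dt = 0: 0.00655·99.2 - 0.482 = 0.0363C*, so C* = 0.168/0.0363 = 4.62.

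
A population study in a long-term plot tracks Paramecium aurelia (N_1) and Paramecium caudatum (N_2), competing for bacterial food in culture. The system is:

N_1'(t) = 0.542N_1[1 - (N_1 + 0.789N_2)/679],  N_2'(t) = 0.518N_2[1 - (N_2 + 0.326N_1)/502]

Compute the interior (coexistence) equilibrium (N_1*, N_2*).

Setting both brackets to zero gives the nullclines N_1 + 0.789N_2 = 679 and 0.326N_1 + N_2 = 502.
Substituting N_2 = 502 - 0.326N_1 into the first: N_1(1 - 0.789·0.326) = 679 - 0.789·502.
So N_1* = 283/0.743 = 381, and then N_2* = 502 - 0.326·381 = 378.

N_1* ≈ 381, N_2* ≈ 378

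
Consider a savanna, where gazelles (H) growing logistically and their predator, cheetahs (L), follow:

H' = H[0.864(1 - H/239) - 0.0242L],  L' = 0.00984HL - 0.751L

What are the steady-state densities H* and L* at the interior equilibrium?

From dL/dt = 0 with L > 0: 0.00984H* = 0.751, so H* = 76.3.
Substitute into dH/dt = 0: 0.864(1 - 76.3/239) = 0.0242L*.
The bracket is 0.681, giving L* = 0.588/0.0242 = 24.3.

H* ≈ 76.3, L* ≈ 24.3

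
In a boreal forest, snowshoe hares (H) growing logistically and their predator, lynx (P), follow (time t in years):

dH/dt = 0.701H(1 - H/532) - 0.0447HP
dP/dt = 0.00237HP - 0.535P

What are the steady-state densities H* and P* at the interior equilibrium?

H* ≈ 226, P* ≈ 9.03

From dP/dt = 0 with P > 0: 0.00237H* = 0.535, so H* = 226.
Substitute into dH/dt = 0: 0.701(1 - 226/532) = 0.0447P*.
The bracket is 0.576, giving P* = 0.404/0.0447 = 9.03.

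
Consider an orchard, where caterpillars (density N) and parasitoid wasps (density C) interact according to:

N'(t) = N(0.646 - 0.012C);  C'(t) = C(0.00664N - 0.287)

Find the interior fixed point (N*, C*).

N* ≈ 43.2, C* ≈ 53.8

Set dC/dt = 0 with C > 0: 0.00664N - 0.287 = 0, so N* = 0.287/0.00664 = 43.2.
Set dN/dt = 0 with N > 0: 0.646 - 0.012C = 0, so C* = 0.646/0.012 = 53.8.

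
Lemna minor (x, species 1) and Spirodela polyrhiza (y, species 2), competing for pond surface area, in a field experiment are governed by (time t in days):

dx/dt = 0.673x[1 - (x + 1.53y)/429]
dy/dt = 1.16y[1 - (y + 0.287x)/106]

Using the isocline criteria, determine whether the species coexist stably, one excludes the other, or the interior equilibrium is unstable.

Compare the nullcline intercepts: K1/α12 = 429/1.53 = 280 > K2 = 106; K2/α21 = 106/0.287 = 369 < K1 = 429.
Since the inequalities point opposite ways, species 1 can invade but species 2 cannot.

species 1 excludes species 2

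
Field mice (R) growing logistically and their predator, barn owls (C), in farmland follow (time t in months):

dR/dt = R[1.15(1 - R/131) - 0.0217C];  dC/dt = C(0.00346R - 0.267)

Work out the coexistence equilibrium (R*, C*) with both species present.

R* ≈ 77.2, C* ≈ 21.8

From dC/dt = 0 with C > 0: 0.00346R* = 0.267, so R* = 77.2.
Substitute into dR/dt = 0: 1.15(1 - 77.2/131) = 0.0217C*.
The bracket is 0.411, giving C* = 0.473/0.0217 = 21.8.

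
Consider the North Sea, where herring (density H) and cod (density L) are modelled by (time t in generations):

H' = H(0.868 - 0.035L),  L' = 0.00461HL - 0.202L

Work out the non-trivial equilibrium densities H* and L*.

Set dL/dt = 0 with L > 0: 0.00461H - 0.202 = 0, so H* = 0.202/0.00461 = 43.8.
Set dH/dt = 0 with H > 0: 0.868 - 0.035L = 0, so L* = 0.868/0.035 = 24.8.

H* ≈ 43.8, L* ≈ 24.8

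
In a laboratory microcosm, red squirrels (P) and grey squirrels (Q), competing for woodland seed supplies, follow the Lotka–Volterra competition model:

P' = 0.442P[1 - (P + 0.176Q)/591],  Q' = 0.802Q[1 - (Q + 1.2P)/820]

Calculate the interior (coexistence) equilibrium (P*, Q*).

P* ≈ 566, Q* ≈ 140

Setting both brackets to zero gives the nullclines P + 0.176Q = 591 and 1.2P + Q = 820.
Substituting Q = 820 - 1.2P into the first: P(1 - 0.176·1.2) = 591 - 0.176·820.
So P* = 447/0.789 = 566, and then Q* = 820 - 1.2·566 = 140.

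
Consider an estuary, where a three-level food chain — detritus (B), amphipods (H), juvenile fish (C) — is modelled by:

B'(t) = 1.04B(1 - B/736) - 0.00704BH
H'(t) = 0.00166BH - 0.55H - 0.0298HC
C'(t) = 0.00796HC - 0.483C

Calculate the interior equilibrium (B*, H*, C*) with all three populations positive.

B* ≈ 434, H* ≈ 60.7, C* ≈ 5.7

From dC/dt = 0: 0.00796H* = 0.483, so H* = 60.7.
From dB/dt = 0: 1.04(1 - B*/736) = 0.00704·60.7, giving B* = 736·(1 - 0.411) = 434.
From dH/dt = 0: 0.00166·434 - 0.55 = 0.0298C*, so C* = 0.17/0.0298 = 5.7.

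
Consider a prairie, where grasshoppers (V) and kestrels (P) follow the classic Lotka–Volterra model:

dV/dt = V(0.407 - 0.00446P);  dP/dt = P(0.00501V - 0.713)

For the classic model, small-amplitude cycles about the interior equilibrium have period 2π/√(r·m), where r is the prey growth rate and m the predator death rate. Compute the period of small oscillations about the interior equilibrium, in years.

Here r = 0.407 and m = 0.713, so r·m = 0.29.
ω = √0.29 = 0.539 per year, hence T = 2π/ω ≈ 11.7 years.

T ≈ 11.7 years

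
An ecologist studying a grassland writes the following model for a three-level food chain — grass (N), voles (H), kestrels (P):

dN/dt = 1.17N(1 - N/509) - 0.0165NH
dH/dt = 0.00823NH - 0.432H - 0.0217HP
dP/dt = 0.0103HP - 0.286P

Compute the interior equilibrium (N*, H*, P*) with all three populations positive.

N* ≈ 310, H* ≈ 27.8, P* ≈ 97.5

From dP/dt = 0: 0.0103H* = 0.286, so H* = 27.8.
From dN/dt = 0: 1.17(1 - N*/509) = 0.0165·27.8, giving N* = 509·(1 - 0.392) = 310.
From dH/dt = 0: 0.00823·310 - 0.432 = 0.0217P*, so P* = 2.12/0.0217 = 97.5.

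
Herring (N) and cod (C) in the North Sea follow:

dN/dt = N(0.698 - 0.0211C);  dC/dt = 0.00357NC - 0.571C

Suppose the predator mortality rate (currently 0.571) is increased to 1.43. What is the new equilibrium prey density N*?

N* ≈ 401

At the interior fixed point, setting dC/dt = 0 with C > 0 fixes N* = (predator death rate)/(NC coefficient) — independent of the other coefficients.
With the change, N* = 1.43/0.00357 = 401; it rises from 160.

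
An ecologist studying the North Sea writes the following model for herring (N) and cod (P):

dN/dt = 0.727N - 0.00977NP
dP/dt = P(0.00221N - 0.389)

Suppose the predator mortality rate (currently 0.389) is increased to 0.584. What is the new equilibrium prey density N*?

N* ≈ 264

At the interior fixed point, setting dP/dt = 0 with P > 0 fixes N* = (predator death rate)/(NP coefficient) — independent of the other coefficients.
With the change, N* = 0.584/0.00221 = 264; it rises from 176.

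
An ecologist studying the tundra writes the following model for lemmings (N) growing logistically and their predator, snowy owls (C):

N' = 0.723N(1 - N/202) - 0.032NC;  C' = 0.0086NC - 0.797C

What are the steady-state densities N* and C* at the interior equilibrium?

N* ≈ 92.7, C* ≈ 12.2

From dC/dt = 0 with C > 0: 0.0086N* = 0.797, so N* = 92.7.
Substitute into dN/dt = 0: 0.723(1 - 92.7/202) = 0.032C*.
The bracket is 0.541, giving C* = 0.391/0.032 = 12.2.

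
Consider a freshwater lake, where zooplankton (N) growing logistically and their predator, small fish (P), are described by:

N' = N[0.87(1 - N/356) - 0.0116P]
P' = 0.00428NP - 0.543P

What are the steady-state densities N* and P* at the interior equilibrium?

N* ≈ 127, P* ≈ 48.3

From dP/dt = 0 with P > 0: 0.00428N* = 0.543, so N* = 127.
Substitute into dN/dt = 0: 0.87(1 - 127/356) = 0.0116P*.
The bracket is 0.644, giving P* = 0.56/0.0116 = 48.3.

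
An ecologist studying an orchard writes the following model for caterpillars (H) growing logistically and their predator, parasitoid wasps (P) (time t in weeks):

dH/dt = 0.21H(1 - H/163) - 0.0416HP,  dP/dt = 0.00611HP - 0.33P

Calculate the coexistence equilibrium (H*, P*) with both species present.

H* ≈ 54, P* ≈ 3.38

From dP/dt = 0 with P > 0: 0.00611H* = 0.33, so H* = 54.
Substitute into dH/dt = 0: 0.21(1 - 54/163) = 0.0416P*.
The bracket is 0.669, giving P* = 0.14/0.0416 = 3.38.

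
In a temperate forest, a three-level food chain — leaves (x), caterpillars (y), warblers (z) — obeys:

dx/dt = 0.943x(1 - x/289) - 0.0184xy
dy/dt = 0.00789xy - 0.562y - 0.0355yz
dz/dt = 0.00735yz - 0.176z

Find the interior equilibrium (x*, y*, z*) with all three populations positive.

x* ≈ 154, y* ≈ 23.9, z* ≈ 18.4

From dz/dt = 0: 0.00735y* = 0.176, so y* = 23.9.
From dx/dt = 0: 0.943(1 - x*/289) = 0.0184·23.9, giving x* = 289·(1 - 0.467) = 154.
From dy/dt = 0: 0.00789·154 - 0.562 = 0.0355z*, so z* = 0.653/0.0355 = 18.4.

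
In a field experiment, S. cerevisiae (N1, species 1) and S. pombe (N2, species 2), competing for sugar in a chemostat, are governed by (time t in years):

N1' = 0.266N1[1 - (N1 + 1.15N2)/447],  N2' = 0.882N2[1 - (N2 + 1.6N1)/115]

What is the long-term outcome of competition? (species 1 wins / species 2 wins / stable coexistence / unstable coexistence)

species 1 excludes species 2

Compare the nullcline intercepts: K1/α12 = 447/1.15 = 389 > K2 = 115; K2/α21 = 115/1.6 = 71.9 < K1 = 447.
Since the inequalities point opposite ways, species 1 can invade but species 2 cannot.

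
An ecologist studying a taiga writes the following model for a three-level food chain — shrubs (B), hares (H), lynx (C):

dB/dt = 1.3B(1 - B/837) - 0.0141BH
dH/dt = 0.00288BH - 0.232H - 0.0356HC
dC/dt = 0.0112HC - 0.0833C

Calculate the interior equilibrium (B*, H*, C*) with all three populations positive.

B* ≈ 769, H* ≈ 7.44, C* ≈ 55.7

From dC/dt = 0: 0.0112H* = 0.0833, so H* = 7.44.
From dB/dt = 0: 1.3(1 - B*/837) = 0.0141·7.44, giving B* = 837·(1 - 0.0807) = 769.
From dH/dt = 0: 0.00288·769 - 0.232 = 0.0356C*, so C* = 1.98/0.0356 = 55.7.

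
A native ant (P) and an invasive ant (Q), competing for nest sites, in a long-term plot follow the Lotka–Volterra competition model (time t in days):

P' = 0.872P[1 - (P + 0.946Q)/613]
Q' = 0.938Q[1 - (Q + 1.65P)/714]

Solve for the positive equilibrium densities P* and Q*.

P* ≈ 111, Q* ≈ 530

Setting both brackets to zero gives the nullclines P + 0.946Q = 613 and 1.65P + Q = 714.
Substituting Q = 714 - 1.65P into the first: P(1 - 0.946·1.65) = 613 - 0.946·714.
So P* = -62.4/-0.561 = 111, and then Q* = 714 - 1.65·111 = 530.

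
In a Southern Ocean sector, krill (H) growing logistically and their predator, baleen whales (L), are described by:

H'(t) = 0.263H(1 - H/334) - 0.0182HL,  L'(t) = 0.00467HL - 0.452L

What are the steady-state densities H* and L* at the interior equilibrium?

H* ≈ 96.8, L* ≈ 10.3

From dL/dt = 0 with L > 0: 0.00467H* = 0.452, so H* = 96.8.
Substitute into dH/dt = 0: 0.263(1 - 96.8/334) = 0.0182L*.
The bracket is 0.71, giving L* = 0.187/0.0182 = 10.3.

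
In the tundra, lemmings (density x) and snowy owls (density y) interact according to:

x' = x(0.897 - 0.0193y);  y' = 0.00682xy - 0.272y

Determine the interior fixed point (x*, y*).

x* ≈ 39.9, y* ≈ 46.5

Set dy/dt = 0 with y > 0: 0.00682x - 0.272 = 0, so x* = 0.272/0.00682 = 39.9.
Set dx/dt = 0 with x > 0: 0.897 - 0.0193y = 0, so y* = 0.897/0.0193 = 46.5.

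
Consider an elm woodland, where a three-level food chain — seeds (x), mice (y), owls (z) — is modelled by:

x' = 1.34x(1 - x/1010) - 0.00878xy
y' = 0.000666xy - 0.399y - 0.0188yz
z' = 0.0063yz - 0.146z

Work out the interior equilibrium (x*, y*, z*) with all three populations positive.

x* ≈ 857, y* ≈ 23.2, z* ≈ 9.12

From dz/dt = 0: 0.0063y* = 0.146, so y* = 23.2.
From dx/dt = 0: 1.34(1 - x*/1010) = 0.00878·23.2, giving x* = 1010·(1 - 0.152) = 857.
From dy/dt = 0: 0.000666·857 - 0.399 = 0.0188z*, so z* = 0.172/0.0188 = 9.12.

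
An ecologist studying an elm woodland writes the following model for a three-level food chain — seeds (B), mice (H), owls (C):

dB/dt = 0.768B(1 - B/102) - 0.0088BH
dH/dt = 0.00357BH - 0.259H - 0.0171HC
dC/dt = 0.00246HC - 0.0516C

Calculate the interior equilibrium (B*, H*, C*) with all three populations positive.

From dC/dt = 0: 0.00246H* = 0.0516, so H* = 21.
From dB/dt = 0: 0.768(1 - B*/102) = 0.0088·21, giving B* = 102·(1 - 0.24) = 77.5.
From dH/dt = 0: 0.00357·77.5 - 0.259 = 0.0171C*, so C* = 0.0176/0.0171 = 1.03.

B* ≈ 77.5, H* ≈ 21, C* ≈ 1.03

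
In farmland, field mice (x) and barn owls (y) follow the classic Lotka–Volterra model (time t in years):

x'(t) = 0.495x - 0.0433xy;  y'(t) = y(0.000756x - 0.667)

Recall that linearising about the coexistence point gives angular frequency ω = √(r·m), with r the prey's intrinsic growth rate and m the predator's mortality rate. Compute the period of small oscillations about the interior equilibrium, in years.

Here r = 0.495 and m = 0.667, so r·m = 0.33.
ω = √0.33 = 0.575 per year, hence T = 2π/ω ≈ 10.9 years.

T ≈ 10.9 years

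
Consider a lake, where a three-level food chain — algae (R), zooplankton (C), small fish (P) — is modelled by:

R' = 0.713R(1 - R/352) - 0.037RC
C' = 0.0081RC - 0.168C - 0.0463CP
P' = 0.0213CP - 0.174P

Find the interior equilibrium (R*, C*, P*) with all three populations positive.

R* ≈ 203, C* ≈ 8.17, P* ≈ 31.8

From dP/dt = 0: 0.0213C* = 0.174, so C* = 8.17.
From dR/dt = 0: 0.713(1 - R*/352) = 0.037·8.17, giving R* = 352·(1 - 0.424) = 203.
From dC/dt = 0: 0.0081·203 - 0.168 = 0.0463P*, so P* = 1.47/0.0463 = 31.8.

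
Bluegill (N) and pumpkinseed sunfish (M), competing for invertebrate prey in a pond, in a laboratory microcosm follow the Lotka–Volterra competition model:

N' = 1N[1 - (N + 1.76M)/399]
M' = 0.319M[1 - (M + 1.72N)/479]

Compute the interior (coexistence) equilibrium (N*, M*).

N* ≈ 219, M* ≈ 102

Setting both brackets to zero gives the nullclines N + 1.76M = 399 and 1.72N + M = 479.
Substituting M = 479 - 1.72N into the first: N(1 - 1.76·1.72) = 399 - 1.76·479.
So N* = -444/-2.03 = 219, and then M* = 479 - 1.72·219 = 102.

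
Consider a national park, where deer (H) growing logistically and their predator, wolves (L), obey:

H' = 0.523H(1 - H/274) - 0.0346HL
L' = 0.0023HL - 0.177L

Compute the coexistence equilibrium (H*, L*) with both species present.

From dL/dt = 0 with L > 0: 0.0023H* = 0.177, so H* = 77.
Substitute into dH/dt = 0: 0.523(1 - 77/274) = 0.0346L*.
The bracket is 0.719, giving L* = 0.376/0.0346 = 10.9.

H* ≈ 77, L* ≈ 10.9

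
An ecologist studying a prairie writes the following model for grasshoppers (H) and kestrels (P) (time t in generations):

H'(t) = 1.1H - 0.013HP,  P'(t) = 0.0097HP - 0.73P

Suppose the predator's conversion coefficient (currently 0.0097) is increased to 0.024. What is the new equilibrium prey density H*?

H* ≈ 30.4

At the interior fixed point, setting dP/dt = 0 with P > 0 fixes H* = (predator death rate)/(HP coefficient) — independent of the other coefficients.
With the change, H* = 0.73/0.024 = 30.4; it falls from 75.3.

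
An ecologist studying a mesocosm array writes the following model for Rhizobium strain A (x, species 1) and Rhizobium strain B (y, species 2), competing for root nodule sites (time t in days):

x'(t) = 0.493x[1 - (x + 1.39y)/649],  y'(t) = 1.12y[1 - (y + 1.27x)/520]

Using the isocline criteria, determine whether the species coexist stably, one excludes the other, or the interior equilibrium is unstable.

Compare the nullcline intercepts: K1/α12 = 649/1.39 = 467 < K2 = 520; K2/α21 = 520/1.27 = 409 < K1 = 649.
Since both are reversed, neither can invade when rare; the interior point is a saddle.

unstable coexistence (outcome depends on initial conditions)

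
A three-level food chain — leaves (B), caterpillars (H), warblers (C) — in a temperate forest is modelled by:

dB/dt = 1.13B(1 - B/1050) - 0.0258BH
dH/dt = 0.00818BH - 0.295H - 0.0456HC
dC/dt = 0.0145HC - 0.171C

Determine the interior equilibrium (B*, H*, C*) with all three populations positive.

From dC/dt = 0: 0.0145H* = 0.171, so H* = 11.8.
From dB/dt = 0: 1.13(1 - B*/1050) = 0.0258·11.8, giving B* = 1050·(1 - 0.269) = 767.
From dH/dt = 0: 0.00818·767 - 0.295 = 0.0456C*, so C* = 5.98/0.0456 = 131.

B* ≈ 767, H* ≈ 11.8, C* ≈ 131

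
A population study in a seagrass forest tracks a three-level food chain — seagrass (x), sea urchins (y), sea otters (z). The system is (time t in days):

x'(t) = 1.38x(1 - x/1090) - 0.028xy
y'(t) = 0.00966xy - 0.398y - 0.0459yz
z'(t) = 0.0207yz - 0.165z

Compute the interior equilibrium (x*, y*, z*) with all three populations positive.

x* ≈ 914, y* ≈ 7.97, z* ≈ 184

From dz/dt = 0: 0.0207y* = 0.165, so y* = 7.97.
From dx/dt = 0: 1.38(1 - x*/1090) = 0.028·7.97, giving x* = 1090·(1 - 0.162) = 914.
From dy/dt = 0: 0.00966·914 - 0.398 = 0.0459z*, so z* = 8.43/0.0459 = 184.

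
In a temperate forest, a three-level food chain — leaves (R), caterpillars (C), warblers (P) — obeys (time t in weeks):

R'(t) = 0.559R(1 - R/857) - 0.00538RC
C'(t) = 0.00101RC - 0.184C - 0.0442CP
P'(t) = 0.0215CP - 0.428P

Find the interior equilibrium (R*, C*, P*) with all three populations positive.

R* ≈ 693, C* ≈ 19.9, P* ≈ 11.7

From dP/dt = 0: 0.0215C* = 0.428, so C* = 19.9.
From dR/dt = 0: 0.559(1 - R*/857) = 0.00538·19.9, giving R* = 857·(1 - 0.192) = 693.
From dC/dt = 0: 0.00101·693 - 0.184 = 0.0442P*, so P* = 0.516/0.0442 = 11.7.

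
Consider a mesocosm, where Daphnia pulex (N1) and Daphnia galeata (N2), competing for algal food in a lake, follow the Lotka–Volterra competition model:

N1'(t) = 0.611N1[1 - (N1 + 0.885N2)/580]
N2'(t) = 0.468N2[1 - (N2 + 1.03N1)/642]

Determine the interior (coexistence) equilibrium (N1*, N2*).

N1* ≈ 134, N2* ≈ 504

Setting both brackets to zero gives the nullclines N1 + 0.885N2 = 580 and 1.03N1 + N2 = 642.
Substituting N2 = 642 - 1.03N1 into the first: N1(1 - 0.885·1.03) = 580 - 0.885·642.
So N1* = 11.8/0.0884 = 134, and then N2* = 642 - 1.03·134 = 504.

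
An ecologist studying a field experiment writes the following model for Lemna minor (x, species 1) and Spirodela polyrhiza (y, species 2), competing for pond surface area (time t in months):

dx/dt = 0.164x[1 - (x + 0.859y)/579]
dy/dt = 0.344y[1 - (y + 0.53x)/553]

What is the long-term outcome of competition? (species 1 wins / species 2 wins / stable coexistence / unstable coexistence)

Compare the nullcline intercepts: K1/α12 = 579/0.859 = 674 > K2 = 553; K2/α21 = 553/0.53 = 1040 > K1 = 579.
Since both inequalities hold, each species can invade when rare, so the interior equilibrium is stable.

stable coexistence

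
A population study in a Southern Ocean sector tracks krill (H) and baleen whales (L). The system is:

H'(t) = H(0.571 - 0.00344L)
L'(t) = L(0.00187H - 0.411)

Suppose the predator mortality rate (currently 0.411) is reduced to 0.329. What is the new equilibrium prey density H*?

At the interior fixed point, setting dL/dt = 0 with L > 0 fixes H* = (predator death rate)/(HL coefficient) — independent of the other coefficients.
With the change, H* = 0.329/0.00187 = 176; it falls from 220.

H* ≈ 176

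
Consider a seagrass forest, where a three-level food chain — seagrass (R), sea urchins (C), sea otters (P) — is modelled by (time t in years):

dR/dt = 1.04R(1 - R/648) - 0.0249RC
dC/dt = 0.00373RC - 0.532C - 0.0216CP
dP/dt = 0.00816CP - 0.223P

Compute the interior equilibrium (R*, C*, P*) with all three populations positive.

From dP/dt = 0: 0.00816C* = 0.223, so C* = 27.3.
From dR/dt = 0: 1.04(1 - R*/648) = 0.0249·27.3, giving R* = 648·(1 - 0.654) = 224.
From dC/dt = 0: 0.00373·224 - 0.532 = 0.0216P*, so P* = 0.304/0.0216 = 14.1.

R* ≈ 224, C* ≈ 27.3, P* ≈ 14.1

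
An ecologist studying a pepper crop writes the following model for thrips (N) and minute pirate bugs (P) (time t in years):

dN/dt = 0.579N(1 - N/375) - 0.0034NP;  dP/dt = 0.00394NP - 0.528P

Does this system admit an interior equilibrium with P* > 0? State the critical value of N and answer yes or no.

Threshold N = 134; K > 134, so yes, the predator persists.

The predator equation gives dP/dt > 0 only when N > 0.528/0.00394 = 134.
Without the predator, N → K = 375. Since 375 > 134, the predator can invade and persist.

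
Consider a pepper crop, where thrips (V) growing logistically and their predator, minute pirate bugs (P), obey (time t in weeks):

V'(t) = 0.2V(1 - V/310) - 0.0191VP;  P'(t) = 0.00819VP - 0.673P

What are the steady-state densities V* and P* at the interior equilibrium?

V* ≈ 82.2, P* ≈ 7.7

From dP/dt = 0 with P > 0: 0.00819V* = 0.673, so V* = 82.2.
Substitute into dV/dt = 0: 0.2(1 - 82.2/310) = 0.0191P*.
The bracket is 0.735, giving P* = 0.147/0.0191 = 7.7.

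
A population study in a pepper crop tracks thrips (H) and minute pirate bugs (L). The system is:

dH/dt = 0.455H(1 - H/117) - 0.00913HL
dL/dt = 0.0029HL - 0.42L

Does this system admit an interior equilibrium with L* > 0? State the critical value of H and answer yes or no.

The predator equation gives dL/dt > 0 only when H > 0.42/0.0029 = 145.
Without the predator, H → K = 117. Since 117 < 145, the predator cannot invade.

Threshold H = 145; K < 145, so no, the predator goes extinct.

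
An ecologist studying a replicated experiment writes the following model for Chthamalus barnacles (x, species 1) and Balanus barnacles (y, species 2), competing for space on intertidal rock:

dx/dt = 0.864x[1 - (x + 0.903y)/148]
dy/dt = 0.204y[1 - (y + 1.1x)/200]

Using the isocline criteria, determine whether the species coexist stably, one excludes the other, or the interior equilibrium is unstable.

species 2 excludes species 1

Compare the nullcline intercepts: K1/α12 = 148/0.903 = 164 < K2 = 200; K2/α21 = 200/1.1 = 182 > K1 = 148.
Since the inequalities point opposite ways, species 2 can invade but species 1 cannot.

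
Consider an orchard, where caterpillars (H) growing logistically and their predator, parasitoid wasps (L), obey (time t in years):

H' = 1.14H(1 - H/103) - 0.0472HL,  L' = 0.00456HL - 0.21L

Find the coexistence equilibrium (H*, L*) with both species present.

H* ≈ 46.1, L* ≈ 13.4

From dL/dt = 0 with L > 0: 0.00456H* = 0.21, so H* = 46.1.
Substitute into dH/dt = 0: 1.14(1 - 46.1/103) = 0.0472L*.
The bracket is 0.553, giving L* = 0.63/0.0472 = 13.4.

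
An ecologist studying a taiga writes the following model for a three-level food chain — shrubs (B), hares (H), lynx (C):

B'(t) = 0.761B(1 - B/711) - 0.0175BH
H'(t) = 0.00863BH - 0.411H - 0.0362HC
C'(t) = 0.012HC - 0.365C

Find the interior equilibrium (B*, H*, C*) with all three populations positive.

From dC/dt = 0: 0.012H* = 0.365, so H* = 30.4.
From dB/dt = 0: 0.761(1 - B*/711) = 0.0175·30.4, giving B* = 711·(1 - 0.699) = 214.
From dH/dt = 0: 0.00863·214 - 0.411 = 0.0362C*, so C* = 1.43/0.0362 = 39.6.

B* ≈ 214, H* ≈ 30.4, C* ≈ 39.6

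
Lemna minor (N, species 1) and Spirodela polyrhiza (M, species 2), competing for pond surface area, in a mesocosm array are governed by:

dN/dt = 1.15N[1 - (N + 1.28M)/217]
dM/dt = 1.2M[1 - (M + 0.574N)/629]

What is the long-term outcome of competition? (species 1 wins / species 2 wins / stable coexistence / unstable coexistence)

species 2 excludes species 1

Compare the nullcline intercepts: K1/α12 = 217/1.28 = 170 < K2 = 629; K2/α21 = 629/0.574 = 1100 > K1 = 217.
Since the inequalities point opposite ways, species 2 can invade but species 1 cannot.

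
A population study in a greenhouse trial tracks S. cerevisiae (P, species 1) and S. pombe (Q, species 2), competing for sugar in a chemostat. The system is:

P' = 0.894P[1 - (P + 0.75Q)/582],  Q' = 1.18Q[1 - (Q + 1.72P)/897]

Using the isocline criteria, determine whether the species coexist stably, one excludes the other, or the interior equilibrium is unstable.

Compare the nullcline intercepts: K1/α12 = 582/0.75 = 776 < K2 = 897; K2/α21 = 897/1.72 = 522 < K1 = 582.
Since both are reversed, neither can invade when rare; the interior point is a saddle.

unstable coexistence (outcome depends on initial conditions)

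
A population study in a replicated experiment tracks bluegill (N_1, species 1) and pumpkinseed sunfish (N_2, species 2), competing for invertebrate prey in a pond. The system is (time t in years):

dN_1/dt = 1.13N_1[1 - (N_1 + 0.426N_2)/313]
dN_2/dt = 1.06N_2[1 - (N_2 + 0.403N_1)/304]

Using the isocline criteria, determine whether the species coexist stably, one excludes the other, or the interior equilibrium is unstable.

Compare the nullcline intercepts: K1/α12 = 313/0.426 = 735 > K2 = 304; K2/α21 = 304/0.403 = 754 > K1 = 313.
Since both inequalities hold, each species can invade when rare, so the interior equilibrium is stable.

stable coexistence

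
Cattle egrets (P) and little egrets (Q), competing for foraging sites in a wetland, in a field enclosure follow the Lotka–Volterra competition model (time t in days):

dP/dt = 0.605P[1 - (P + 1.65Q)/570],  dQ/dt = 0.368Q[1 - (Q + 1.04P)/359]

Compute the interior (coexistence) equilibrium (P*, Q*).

Setting both brackets to zero gives the nullclines P + 1.65Q = 570 and 1.04P + Q = 359.
Substituting Q = 359 - 1.04P into the first: P(1 - 1.65·1.04) = 570 - 1.65·359.
So P* = -22.4/-0.716 = 31.2, and then Q* = 359 - 1.04·31.2 = 327.

P* ≈ 31.2, Q* ≈ 327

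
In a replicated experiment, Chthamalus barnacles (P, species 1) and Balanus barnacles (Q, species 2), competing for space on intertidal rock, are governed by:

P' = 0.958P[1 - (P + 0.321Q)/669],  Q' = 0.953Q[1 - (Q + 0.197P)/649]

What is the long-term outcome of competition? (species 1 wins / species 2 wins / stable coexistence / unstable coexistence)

Compare the nullcline intercepts: K1/α12 = 669/0.321 = 2080 > K2 = 649; K2/α21 = 649/0.197 = 3290 > K1 = 669.
Since both inequalities hold, each species can invade when rare, so the interior equilibrium is stable.

stable coexistence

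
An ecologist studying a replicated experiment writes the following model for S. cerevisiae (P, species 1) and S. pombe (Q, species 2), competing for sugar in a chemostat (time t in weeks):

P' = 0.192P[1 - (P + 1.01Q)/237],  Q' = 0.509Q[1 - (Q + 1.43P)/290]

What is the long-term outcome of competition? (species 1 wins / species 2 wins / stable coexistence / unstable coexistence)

unstable coexistence (outcome depends on initial conditions)

Compare the nullcline intercepts: K1/α12 = 237/1.01 = 235 < K2 = 290; K2/α21 = 290/1.43 = 203 < K1 = 237.
Since both are reversed, neither can invade when rare; the interior point is a saddle.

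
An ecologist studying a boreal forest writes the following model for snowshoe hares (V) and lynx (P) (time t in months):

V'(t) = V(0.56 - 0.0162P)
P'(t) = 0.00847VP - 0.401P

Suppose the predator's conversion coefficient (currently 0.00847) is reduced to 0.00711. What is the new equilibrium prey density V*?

At the interior fixed point, setting dP/dt = 0 with P > 0 fixes V* = (predator death rate)/(VP coefficient) — independent of the other coefficients.
With the change, V* = 0.401/0.00711 = 56.4; it rises from 47.3.

V* ≈ 56.4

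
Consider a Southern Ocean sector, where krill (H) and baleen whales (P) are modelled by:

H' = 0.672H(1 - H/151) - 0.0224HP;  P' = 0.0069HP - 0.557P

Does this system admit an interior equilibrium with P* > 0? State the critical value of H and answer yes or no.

Threshold H = 80.7; K > 80.7, so yes, the predator persists.

The predator equation gives dP/dt > 0 only when H > 0.557/0.0069 = 80.7.
Without the predator, H → K = 151. Since 151 > 80.7, the predator can invade and persist.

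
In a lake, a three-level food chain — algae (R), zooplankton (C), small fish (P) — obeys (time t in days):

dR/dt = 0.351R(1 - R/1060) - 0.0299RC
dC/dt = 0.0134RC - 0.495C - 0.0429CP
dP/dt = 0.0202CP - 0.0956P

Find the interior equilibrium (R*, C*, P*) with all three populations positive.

R* ≈ 633, C* ≈ 4.73, P* ≈ 186

From dP/dt = 0: 0.0202C* = 0.0956, so C* = 4.73.
From dR/dt = 0: 0.351(1 - R*/1060) = 0.0299·4.73, giving R* = 1060·(1 - 0.403) = 633.
From dC/dt = 0: 0.0134·633 - 0.495 = 0.0429P*, so P* = 7.98/0.0429 = 186.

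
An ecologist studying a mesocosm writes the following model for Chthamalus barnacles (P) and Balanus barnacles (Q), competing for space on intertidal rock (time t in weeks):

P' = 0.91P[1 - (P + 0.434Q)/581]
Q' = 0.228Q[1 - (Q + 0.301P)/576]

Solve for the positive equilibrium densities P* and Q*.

P* ≈ 381, Q* ≈ 461

Setting both brackets to zero gives the nullclines P + 0.434Q = 581 and 0.301P + Q = 576.
Substituting Q = 576 - 0.301P into the first: P(1 - 0.434·0.301) = 581 - 0.434·576.
So P* = 331/0.869 = 381, and then Q* = 576 - 0.301·381 = 461.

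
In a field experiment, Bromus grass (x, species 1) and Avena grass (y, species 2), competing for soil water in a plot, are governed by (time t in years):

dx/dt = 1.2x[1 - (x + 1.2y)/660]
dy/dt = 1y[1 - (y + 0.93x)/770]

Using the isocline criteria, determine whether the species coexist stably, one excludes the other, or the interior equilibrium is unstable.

Compare the nullcline intercepts: K1/α12 = 660/1.2 = 550 < K2 = 770; K2/α21 = 770/0.93 = 828 > K1 = 660.
Since the inequalities point opposite ways, species 2 can invade but species 1 cannot.

species 2 excludes species 1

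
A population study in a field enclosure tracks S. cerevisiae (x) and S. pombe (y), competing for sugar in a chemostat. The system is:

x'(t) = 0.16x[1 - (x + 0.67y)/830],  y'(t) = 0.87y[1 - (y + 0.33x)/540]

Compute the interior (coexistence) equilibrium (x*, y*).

Setting both brackets to zero gives the nullclines x + 0.67y = 830 and 0.33x + y = 540.
Substituting y = 540 - 0.33x into the first: x(1 - 0.67·0.33) = 830 - 0.67·540.
So x* = 468/0.779 = 601, and then y* = 540 - 0.33·601 = 342.

x* ≈ 601, y* ≈ 342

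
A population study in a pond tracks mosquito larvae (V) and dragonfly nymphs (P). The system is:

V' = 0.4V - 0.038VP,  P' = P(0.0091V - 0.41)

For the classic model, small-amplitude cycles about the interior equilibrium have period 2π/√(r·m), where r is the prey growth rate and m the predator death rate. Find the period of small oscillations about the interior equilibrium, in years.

Here r = 0.4 and m = 0.41, so r·m = 0.164.
ω = √0.164 = 0.405 per year, hence T = 2π/ω ≈ 15.5 years.

T ≈ 15.5 years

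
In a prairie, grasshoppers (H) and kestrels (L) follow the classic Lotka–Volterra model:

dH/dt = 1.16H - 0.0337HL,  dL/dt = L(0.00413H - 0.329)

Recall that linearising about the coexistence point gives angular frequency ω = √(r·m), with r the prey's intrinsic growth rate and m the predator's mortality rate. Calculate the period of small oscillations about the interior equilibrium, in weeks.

Here r = 1.16 and m = 0.329, so r·m = 0.382.
ω = √0.382 = 0.618 per week, hence T = 2π/ω ≈ 10.2 weeks.

T ≈ 10.2 weeks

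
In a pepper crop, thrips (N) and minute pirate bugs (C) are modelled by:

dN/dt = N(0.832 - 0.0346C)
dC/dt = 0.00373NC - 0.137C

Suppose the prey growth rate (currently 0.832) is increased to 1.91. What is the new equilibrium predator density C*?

At the interior fixed point, setting dN/dt = 0 with N > 0 fixes C* = (prey growth rate)/(NC coefficient) — independent of the other coefficients.
With the change, C* = 1.91/0.0346 = 55.2; it rises from 24.

C* ≈ 55.2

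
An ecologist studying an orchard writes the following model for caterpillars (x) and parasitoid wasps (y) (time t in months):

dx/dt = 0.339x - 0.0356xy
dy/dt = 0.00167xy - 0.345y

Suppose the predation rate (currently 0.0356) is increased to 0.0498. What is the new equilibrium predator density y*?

At the interior fixed point, setting dx/dt = 0 with x > 0 fixes y* = (prey growth rate)/(xy coefficient) — independent of the other coefficients.
With the change, y* = 0.339/0.0498 = 6.81; it falls from 9.52.

y* ≈ 6.81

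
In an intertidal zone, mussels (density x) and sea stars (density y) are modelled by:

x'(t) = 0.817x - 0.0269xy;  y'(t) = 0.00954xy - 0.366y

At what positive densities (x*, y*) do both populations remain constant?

x* ≈ 38.4, y* ≈ 30.4

Set dy/dt = 0 with y > 0: 0.00954x - 0.366 = 0, so x* = 0.366/0.00954 = 38.4.
Set dx/dt = 0 with x > 0: 0.817 - 0.0269y = 0, so y* = 0.817/0.0269 = 30.4.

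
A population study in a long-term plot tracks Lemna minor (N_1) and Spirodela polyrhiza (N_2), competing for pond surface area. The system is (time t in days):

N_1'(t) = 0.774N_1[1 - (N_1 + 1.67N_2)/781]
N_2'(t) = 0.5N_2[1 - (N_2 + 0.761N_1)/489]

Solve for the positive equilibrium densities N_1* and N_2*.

N_1* ≈ 132, N_2* ≈ 389

Setting both brackets to zero gives the nullclines N_1 + 1.67N_2 = 781 and 0.761N_1 + N_2 = 489.
Substituting N_2 = 489 - 0.761N_1 into the first: N_1(1 - 1.67·0.761) = 781 - 1.67·489.
So N_1* = -35.6/-0.271 = 132, and then N_2* = 489 - 0.761·132 = 389.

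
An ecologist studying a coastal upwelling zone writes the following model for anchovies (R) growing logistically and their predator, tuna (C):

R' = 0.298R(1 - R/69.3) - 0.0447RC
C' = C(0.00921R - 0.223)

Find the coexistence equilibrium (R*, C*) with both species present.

R* ≈ 24.2, C* ≈ 4.34

From dC/dt = 0 with C > 0: 0.00921R* = 0.223, so R* = 24.2.
Substitute into dR/dt = 0: 0.298(1 - 24.2/69.3) = 0.0447C*.
The bracket is 0.651, giving C* = 0.194/0.0447 = 4.34.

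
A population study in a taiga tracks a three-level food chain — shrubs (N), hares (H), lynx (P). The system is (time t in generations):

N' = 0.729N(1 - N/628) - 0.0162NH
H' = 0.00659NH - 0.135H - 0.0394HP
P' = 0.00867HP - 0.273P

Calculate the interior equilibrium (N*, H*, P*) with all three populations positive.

N* ≈ 189, H* ≈ 31.5, P* ≈ 28.1

From dP/dt = 0: 0.00867H* = 0.273, so H* = 31.5.
From dN/dt = 0: 0.729(1 - N*/628) = 0.0162·31.5, giving N* = 628·(1 - 0.7) = 189.
From dH/dt = 0: 0.00659·189 - 0.135 = 0.0394P*, so P* = 1.11/0.0394 = 28.1.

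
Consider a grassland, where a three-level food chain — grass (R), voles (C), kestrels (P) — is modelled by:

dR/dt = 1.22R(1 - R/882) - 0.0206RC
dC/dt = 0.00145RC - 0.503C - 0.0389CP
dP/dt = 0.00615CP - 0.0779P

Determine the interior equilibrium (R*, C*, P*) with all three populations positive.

R* ≈ 693, C* ≈ 12.7, P* ≈ 12.9

From dP/dt = 0: 0.00615C* = 0.0779, so C* = 12.7.
From dR/dt = 0: 1.22(1 - R*/882) = 0.0206·12.7, giving R* = 882·(1 - 0.214) = 693.
From dC/dt = 0: 0.00145·693 - 0.503 = 0.0389P*, so P* = 0.502/0.0389 = 12.9.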